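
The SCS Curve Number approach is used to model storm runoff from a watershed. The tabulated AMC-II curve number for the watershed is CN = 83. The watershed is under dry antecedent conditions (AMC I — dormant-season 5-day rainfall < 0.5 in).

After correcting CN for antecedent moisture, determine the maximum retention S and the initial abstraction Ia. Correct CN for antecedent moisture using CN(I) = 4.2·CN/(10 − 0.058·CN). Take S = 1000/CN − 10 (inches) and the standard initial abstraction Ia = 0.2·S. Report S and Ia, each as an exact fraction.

Dry (AMC I): CN(I) = 4.2·83/(10 − 0.058·83) = (1743/5)/(2593/500) = 174300/2593 ≈ 67.219
Max retention: S = 1000/(174300/2593) − 10 = 8500/1743 in (≈ 4.877 in)
Ia = 0.2S: 0.2·4.877 = 0.975 in (exactly 1700/1743)

S = 8500/1743 in ≈ 4.877 in; Ia = 1700/1743 in ≈ 0.975 in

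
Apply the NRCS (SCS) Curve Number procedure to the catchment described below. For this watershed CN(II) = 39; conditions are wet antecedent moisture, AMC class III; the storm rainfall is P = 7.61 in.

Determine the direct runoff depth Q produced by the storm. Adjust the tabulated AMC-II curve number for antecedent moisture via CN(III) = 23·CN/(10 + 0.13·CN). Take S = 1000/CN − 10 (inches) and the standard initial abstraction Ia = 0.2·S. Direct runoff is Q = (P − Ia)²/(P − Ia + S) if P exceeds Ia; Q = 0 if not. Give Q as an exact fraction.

CN(III) from CN(II)=39: (23·39)/(10 + 0.13·39) = 89700/1507 ≈ 59.522
Retention S: 1000/CN − 10 with CN=59.522 → S = 6100/897 ≈ 6.800 in
Ia = 0.2·(6100/897) = 1220/897 in ≈ 1.360 in
Excess rainfall: 7.610 − 1.360 = 6.250 in; P > Ia so Q > 0
Runoff Q = (P−Ia)²/(P−Ia+S) = (6.250)²/(6.250+6.800) = 314291420689/105004344900 ≈ 2.993 in

Q = 314291420689/105004344900 in ≈ 2.993 in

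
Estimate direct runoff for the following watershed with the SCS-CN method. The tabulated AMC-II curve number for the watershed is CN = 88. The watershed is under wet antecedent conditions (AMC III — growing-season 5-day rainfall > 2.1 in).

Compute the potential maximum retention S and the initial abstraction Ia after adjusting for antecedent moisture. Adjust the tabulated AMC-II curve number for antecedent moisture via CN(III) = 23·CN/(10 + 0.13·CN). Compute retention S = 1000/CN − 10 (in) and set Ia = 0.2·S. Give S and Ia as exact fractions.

S = 150/253 in ≈ 0.593 in; Ia = 30/253 in ≈ 0.119 in

Adjust CN=88 to AMC III: 23·88/(10 + 0.13·88) → 2024 ÷ (536/25) = 6325/67 ≈ 94.403
S = 1000/(6325/67) − 10 = 150/253 in ≈ 0.593 in
Initial abstraction Ia = S/5 = (150/253)/5 = 30/253 ≈ 0.119 in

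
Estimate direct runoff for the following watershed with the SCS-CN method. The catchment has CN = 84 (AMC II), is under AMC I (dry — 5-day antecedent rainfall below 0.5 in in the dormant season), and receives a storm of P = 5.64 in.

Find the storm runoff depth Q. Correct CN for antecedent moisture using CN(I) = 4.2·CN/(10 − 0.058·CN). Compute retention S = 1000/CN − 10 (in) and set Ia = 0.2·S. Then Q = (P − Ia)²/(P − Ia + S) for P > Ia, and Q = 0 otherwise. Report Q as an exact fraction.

CN(I) from CN(II)=84: (4.2·84)/(10 − 0.058·84) = 44100/641 ≈ 68.799
Max retention: S = 1000/(44100/641) − 10 = 2000/441 in (≈ 4.535 in)
Ia = 0.2S: 0.2·4.535 = 0.907 in (exactly 400/441)
Excess rainfall: 5.640 − 0.907 = 4.733 in; P > Ia so Q > 0
Q = (52181/11025)²/((52181/11025) + 2000/441) = (2722856761/121550625)/(102181/11025) = 2722856761/1126545525 in ≈ 2.417 in

Q = 2722856761/1126545525 in ≈ 2.417 in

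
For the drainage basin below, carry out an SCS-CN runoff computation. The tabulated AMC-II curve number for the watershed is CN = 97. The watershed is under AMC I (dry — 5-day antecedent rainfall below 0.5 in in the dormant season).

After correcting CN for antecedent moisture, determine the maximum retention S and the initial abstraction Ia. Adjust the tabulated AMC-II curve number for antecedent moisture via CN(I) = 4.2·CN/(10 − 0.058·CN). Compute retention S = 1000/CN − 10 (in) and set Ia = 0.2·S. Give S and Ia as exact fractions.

CN(I) from CN(II)=97: (4.2·97)/(10 − 0.058·97) = 67900/729 ≈ 93.141
Retention S: 1000/CN − 10 with CN=93.141 → S = 500/679 ≈ 0.736 in
Initial abstraction Ia = S/5 = (500/679)/5 = 100/679 ≈ 0.147 in

S = 500/679 in ≈ 0.736 in; Ia = 100/679 in ≈ 0.147 in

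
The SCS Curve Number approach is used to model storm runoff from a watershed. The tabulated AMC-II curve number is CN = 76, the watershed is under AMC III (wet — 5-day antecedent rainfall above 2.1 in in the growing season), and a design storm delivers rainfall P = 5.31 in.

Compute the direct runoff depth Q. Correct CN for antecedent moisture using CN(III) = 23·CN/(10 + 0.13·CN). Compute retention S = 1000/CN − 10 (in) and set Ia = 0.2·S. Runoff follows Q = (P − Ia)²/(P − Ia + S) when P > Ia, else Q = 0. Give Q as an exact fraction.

Wet (AMC III): CN(III) = 23·76/(10 + 0.13·76) = 1748/(497/25) = 43700/497 ≈ 87.928
Max retention: S = 1000/(43700/497) − 10 = 600/437 in (≈ 1.373 in)
Ia = 0.2·(600/437) = 120/437 in ≈ 0.275 in
P − Ia = 5.310 − 0.275 = 220047/43700 ≈ 5.035 in (> 0, runoff occurs)
Runoff Q = (P−Ia)²/(P−Ia+S) = (5.035)²/(5.035+1.373) = 16140227403/4079351300 ≈ 3.957 in

Q = 16140227403/4079351300 in ≈ 3.957 in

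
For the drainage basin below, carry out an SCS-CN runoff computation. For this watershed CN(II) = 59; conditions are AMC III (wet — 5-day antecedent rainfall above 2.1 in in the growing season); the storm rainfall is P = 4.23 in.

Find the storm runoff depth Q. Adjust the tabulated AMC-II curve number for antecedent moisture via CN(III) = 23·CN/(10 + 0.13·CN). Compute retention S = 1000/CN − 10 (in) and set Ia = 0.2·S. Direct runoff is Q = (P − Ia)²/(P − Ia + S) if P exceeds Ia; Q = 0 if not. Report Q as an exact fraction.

Wet (AMC III): CN(III) = 23·59/(10 + 0.13·59) = 1357/(1767/100) = 135700/1767 ≈ 76.797
Max retention: S = 1000/(135700/1767) − 10 = 4100/1357 in (≈ 3.021 in)
Ia = 0.2·(4100/1357) = 820/1357 in ≈ 0.604 in
Since P=4.230 > Ia=0.604: effective rainfall P−Ia = 492011/135700 in
Q: (492011/135700)² ÷ (902011/135700) = 242074824121/122402892700 in (≈ 1.978 in)

Q = 242074824121/122402892700 in ≈ 1.978 in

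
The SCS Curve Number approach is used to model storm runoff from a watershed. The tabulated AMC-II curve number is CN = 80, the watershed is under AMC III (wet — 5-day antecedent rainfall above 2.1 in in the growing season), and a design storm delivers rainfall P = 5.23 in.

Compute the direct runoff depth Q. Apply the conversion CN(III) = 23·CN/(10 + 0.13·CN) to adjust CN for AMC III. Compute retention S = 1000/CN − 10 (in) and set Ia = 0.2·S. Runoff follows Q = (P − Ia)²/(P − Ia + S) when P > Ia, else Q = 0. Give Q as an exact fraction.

Wet (AMC III): CN(III) = 23·80/(10 + 0.13·80) = 1840/(102/5) = 4600/51 ≈ 90.196
Max retention: S = 1000/(4600/51) − 10 = 25/23 in (≈ 1.087 in)
Ia = 0.2S: 0.2·1.087 = 0.217 in (exactly 5/23)
Since P=5.230 > Ia=0.217: effective rainfall P−Ia = 11529/2300 in
Runoff Q = (P−Ia)²/(P−Ia+S) = (5.013)²/(5.013+1.087) = 132917841/32266700 ≈ 4.119 in

Q = 132917841/32266700 in ≈ 4.119 in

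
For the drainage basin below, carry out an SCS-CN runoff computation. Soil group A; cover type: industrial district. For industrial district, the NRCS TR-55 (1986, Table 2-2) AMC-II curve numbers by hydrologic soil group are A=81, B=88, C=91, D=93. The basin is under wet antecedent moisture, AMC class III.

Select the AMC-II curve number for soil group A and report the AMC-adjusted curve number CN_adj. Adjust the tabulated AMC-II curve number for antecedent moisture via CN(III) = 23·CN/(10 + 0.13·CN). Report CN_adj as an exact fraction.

NRCS table: industrial district, soil group A → CN(II) = 81
Adjust CN=81 to AMC III: 23·81/(10 + 0.13·81) → 1863 ÷ (2053/100) = 186300/2053 ≈ 90.745

CN_adj = 186300/2053 ≈ 90.745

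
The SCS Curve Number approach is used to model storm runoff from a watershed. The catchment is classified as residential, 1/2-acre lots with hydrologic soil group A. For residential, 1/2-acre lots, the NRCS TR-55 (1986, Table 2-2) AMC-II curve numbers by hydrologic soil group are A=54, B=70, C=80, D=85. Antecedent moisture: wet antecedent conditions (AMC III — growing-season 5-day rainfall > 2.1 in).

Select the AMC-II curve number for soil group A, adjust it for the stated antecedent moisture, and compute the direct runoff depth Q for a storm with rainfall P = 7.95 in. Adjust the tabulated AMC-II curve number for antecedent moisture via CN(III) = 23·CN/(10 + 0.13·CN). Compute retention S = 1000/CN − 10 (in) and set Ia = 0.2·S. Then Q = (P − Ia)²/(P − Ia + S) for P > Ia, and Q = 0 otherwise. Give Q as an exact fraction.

NRCS table: residential, 1/2-acre lots, soil group A → CN(II) = 54
CN(III) from CN(II)=54: (23·54)/(10 + 0.13·54) = 2700/37 ≈ 72.973
Retention S: 1000/CN − 10 with CN=72.973 → S = 100/27 ≈ 3.704 in
Ia = 0.2·(100/27) = 20/27 in ≈ 0.741 in
Excess rainfall: 7.950 − 0.741 = 7.209 in; P > Ia so Q > 0
Runoff Q = (P−Ia)²/(P−Ia+S) = (7.209)²/(7.209+3.704) = 15155449/3182220 ≈ 4.763 in

Q = 15155449/3182220 in ≈ 4.763 in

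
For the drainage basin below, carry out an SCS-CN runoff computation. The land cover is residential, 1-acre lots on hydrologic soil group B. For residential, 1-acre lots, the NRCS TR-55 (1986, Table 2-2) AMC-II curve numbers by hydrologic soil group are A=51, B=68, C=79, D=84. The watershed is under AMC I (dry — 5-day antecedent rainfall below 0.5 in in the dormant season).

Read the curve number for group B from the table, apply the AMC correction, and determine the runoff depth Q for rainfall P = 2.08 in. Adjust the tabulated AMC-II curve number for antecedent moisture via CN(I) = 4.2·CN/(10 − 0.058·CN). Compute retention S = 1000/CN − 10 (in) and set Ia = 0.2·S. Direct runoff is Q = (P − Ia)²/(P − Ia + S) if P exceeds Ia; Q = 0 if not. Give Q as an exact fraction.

NRCS table: residential, 1-acre lots, soil group B → CN(II) = 68
Adjust CN=68 to AMC I: 4.2·68/(10 − 0.058·68) → (1428/5) ÷ (757/125) = 35700/757 ≈ 47.160
S = 1000/(35700/757) − 10 = 4000/357 in ≈ 11.204 in
Ia = 0.2·(4000/357) = 800/357 in ≈ 2.241 in
P = 2.080 ≤ Ia = 2.241 in: entire storm abstracted, Q = 0.

Q = 0 in ≈ 0.000 in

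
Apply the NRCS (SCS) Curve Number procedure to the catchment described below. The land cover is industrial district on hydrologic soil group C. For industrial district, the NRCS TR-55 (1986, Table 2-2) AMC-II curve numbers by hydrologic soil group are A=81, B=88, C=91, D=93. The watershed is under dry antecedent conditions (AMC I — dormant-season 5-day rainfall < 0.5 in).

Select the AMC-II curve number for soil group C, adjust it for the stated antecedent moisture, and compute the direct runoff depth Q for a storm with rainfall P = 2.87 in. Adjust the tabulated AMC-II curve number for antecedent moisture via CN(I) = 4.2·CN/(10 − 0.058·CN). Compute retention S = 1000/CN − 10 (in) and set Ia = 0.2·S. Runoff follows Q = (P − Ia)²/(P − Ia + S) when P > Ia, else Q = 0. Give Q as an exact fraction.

Q = 23353646761/19289570300 in ≈ 1.211 in

NRCS table: industrial district, soil group C → CN(II) = 91
Dry (AMC I): CN(I) = 4.2·91/(10 − 0.058·91) = (1911/5)/(2361/500) = 63700/787 ≈ 80.940
Retention S: 1000/CN − 10 with CN=80.940 → S = 1500/637 ≈ 2.355 in
Ia = 0.2S: 0.2·2.355 = 0.471 in (exactly 300/637)
P − Ia = 2.870 − 0.471 = 152819/63700 ≈ 2.399 in (> 0, runoff occurs)
Runoff Q = (P−Ia)²/(P−Ia+S) = (2.399)²/(2.399+2.355) = 23353646761/19289570300 ≈ 1.211 in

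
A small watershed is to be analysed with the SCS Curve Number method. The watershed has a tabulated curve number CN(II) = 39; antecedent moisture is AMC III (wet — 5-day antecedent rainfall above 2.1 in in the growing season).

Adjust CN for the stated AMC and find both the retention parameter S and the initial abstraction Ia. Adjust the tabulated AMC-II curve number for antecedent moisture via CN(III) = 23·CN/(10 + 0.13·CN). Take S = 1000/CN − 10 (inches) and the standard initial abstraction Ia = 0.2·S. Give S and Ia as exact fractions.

Wet (AMC III): CN(III) = 23·39/(10 + 0.13·39) = 897/(1507/100) = 89700/1507 ≈ 59.522
Max retention: S = 1000/(89700/1507) − 10 = 6100/897 in (≈ 6.800 in)
Initial abstraction Ia = S/5 = (6100/897)/5 = 1220/897 ≈ 1.360 in

S = 6100/897 in ≈ 6.800 in; Ia = 1220/897 in ≈ 1.360 in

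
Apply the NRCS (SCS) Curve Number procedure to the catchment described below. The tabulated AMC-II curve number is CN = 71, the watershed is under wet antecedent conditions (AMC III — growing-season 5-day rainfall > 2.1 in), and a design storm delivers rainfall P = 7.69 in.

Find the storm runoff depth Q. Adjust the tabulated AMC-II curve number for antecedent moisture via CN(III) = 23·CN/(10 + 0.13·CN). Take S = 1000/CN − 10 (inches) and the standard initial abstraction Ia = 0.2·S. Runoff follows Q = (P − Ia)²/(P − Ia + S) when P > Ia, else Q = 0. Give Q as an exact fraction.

Q = 1434669741729/242953984100 in ≈ 5.905 in

CN(III) from CN(II)=71: (23·71)/(10 + 0.13·71) = 163300/1923 ≈ 84.919
Max retention: S = 1000/(163300/1923) − 10 = 2900/1633 in (≈ 1.776 in)
Ia = 0.2S: 0.2·1.776 = 0.355 in (exactly 580/1633)
Excess rainfall: 7.690 − 0.355 = 7.335 in; P > Ia so Q > 0
Q = (1197777/163300)²/((1197777/163300) + 2900/1633) = (1434669741729/26666890000)/(1487777/163300) = 1434669741729/242953984100 in ≈ 5.905 in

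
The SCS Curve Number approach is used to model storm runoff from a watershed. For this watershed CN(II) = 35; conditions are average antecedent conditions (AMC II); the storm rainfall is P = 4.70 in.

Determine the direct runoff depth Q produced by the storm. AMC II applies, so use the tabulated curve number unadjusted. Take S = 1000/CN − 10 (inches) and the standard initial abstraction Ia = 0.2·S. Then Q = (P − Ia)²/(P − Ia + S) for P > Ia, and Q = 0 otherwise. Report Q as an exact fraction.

AMC II — tabulated CN = 35 applies directly.
S = 1000/35 − 10 = 130/7 in ≈ 18.571 in
Ia = 0.2·(130/7) = 26/7 in ≈ 3.714 in
Excess rainfall: 4.700 − 3.714 = 0.986 in; P > Ia so Q > 0
Runoff Q = (P−Ia)²/(P−Ia+S) = (0.986)²/(0.986+18.571) = 4761/95830 ≈ 0.050 in

Q = 4761/95830 in ≈ 0.050 in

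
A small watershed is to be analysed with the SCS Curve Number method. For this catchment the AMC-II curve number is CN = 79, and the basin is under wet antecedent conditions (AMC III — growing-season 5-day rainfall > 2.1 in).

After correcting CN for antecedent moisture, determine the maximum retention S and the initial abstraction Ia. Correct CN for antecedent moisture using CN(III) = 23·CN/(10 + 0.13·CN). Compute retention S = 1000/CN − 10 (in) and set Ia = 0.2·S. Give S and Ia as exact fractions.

S = 2100/1817 in ≈ 1.156 in; Ia = 420/1817 in ≈ 0.231 in

CN(III) from CN(II)=79: (23·79)/(10 + 0.13·79) = 181700/2027 ≈ 89.640
Retention S: 1000/CN − 10 with CN=89.640 → S = 2100/1817 ≈ 1.156 in
Ia = 0.2·(2100/1817) = 420/1817 in ≈ 0.231 in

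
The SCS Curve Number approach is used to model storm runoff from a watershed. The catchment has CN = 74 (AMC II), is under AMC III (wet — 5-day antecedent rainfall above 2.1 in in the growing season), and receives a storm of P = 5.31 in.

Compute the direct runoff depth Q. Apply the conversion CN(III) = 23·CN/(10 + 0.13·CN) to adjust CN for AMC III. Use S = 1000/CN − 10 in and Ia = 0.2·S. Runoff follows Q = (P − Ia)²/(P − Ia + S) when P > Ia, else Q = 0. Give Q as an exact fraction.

CN(III) from CN(II)=74: (23·74)/(10 + 0.13·74) = 85100/981 ≈ 86.748
Max retention: S = 1000/(85100/981) − 10 = 1300/851 in (≈ 1.528 in)
Initial abstraction Ia = S/5 = (1300/851)/5 = 260/851 ≈ 0.306 in
Excess rainfall: 5.310 − 0.306 = 5.004 in; P > Ia so Q > 0
Q = (425881/85100)²/((425881/85100) + 1300/851) = (181374626161/7242010000)/(555881/85100) = 181374626161/47305473100 in ≈ 3.834 in

Q = 181374626161/47305473100 in ≈ 3.834 in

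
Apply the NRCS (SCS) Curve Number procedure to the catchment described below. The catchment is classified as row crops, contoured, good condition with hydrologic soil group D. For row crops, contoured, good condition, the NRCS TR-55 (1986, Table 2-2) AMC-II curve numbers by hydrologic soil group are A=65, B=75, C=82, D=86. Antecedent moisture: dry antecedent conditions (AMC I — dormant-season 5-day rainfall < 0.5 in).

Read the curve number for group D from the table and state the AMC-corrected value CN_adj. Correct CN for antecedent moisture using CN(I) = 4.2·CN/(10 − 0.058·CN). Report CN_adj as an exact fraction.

NRCS table: row crops, contoured, good condition, soil group D → CN(II) = 86
Adjust CN=86 to AMC I: 4.2·86/(10 − 0.058·86) → (1806/5) ÷ (1253/250) = 12900/179 ≈ 72.067

CN_adj = 12900/179 ≈ 72.067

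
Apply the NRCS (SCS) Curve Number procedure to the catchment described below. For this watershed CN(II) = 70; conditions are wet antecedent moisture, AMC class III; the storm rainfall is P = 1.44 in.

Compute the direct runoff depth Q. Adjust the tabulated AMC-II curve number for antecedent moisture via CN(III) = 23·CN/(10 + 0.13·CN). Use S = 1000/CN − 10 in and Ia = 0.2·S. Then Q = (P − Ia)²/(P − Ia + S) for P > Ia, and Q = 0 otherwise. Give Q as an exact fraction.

Q = 1537968/3956575 in ≈ 0.389 in

Wet (AMC III): CN(III) = 23·70/(10 + 0.13·70) = 1610/(191/10) = 16100/191 ≈ 84.293
Max retention: S = 1000/(16100/191) − 10 = 300/161 in (≈ 1.863 in)
Ia = 0.2·(300/161) = 60/161 in ≈ 0.373 in
Excess rainfall: 1.440 − 0.373 = 1.067 in; P > Ia so Q > 0
Q: (4296/4025)² ÷ (11796/4025) = 1537968/3956575 in (≈ 0.389 in)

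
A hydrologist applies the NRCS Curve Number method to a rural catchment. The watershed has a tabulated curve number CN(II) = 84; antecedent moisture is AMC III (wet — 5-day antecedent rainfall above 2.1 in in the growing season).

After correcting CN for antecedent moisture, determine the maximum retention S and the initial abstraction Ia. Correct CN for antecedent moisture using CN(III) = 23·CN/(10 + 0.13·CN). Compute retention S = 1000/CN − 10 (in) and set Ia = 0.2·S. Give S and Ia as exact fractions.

S = 400/483 in ≈ 0.828 in; Ia = 80/483 in ≈ 0.166 in

Adjust CN=84 to AMC III: 23·84/(10 + 0.13·84) → 1932 ÷ (523/25) = 48300/523 ≈ 92.352
S = 1000/(48300/523) − 10 = 400/483 in ≈ 0.828 in
Initial abstraction Ia = S/5 = (400/483)/5 = 80/483 ≈ 0.166 in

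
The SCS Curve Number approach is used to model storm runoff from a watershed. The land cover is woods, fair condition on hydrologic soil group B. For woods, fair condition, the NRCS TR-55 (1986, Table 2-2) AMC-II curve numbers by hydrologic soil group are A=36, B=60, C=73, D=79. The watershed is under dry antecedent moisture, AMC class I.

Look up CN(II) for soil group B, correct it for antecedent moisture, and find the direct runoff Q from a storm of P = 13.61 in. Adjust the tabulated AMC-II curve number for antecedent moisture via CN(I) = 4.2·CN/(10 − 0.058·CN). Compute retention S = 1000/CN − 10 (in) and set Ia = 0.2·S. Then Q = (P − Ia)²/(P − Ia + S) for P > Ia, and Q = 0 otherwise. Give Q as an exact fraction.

Q = 4322142049/1044180900 in ≈ 4.139 in

NRCS table: woods, fair condition, soil group B → CN(II) = 60
CN(I) from CN(II)=60: (4.2·60)/(10 − 0.058·60) = 6300/163 ≈ 38.650
Retention S: 1000/CN − 10 with CN=38.650 → S = 1000/63 ≈ 15.873 in
Ia = 0.2S: 0.2·15.873 = 3.175 in (exactly 200/63)
P − Ia = 13.610 − 3.175 = 65743/6300 ≈ 10.435 in (> 0, runoff occurs)
Runoff Q = (P−Ia)²/(P−Ia+S) = (10.435)²/(10.435+15.873) = 4322142049/1044180900 ≈ 4.139 in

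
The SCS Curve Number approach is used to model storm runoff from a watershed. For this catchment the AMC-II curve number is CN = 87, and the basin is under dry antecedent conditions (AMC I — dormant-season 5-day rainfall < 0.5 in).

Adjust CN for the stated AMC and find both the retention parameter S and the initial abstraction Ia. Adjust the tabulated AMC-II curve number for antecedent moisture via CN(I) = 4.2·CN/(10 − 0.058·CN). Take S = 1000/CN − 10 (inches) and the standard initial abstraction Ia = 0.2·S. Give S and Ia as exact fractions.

S = 6500/1827 in ≈ 3.558 in; Ia = 1300/1827 in ≈ 0.712 in

CN(I) from CN(II)=87: (4.2·87)/(10 − 0.058·87) = 182700/2477 ≈ 73.759
Retention S: 1000/CN − 10 with CN=73.759 → S = 6500/1827 ≈ 3.558 in
Ia = 0.2·(6500/1827) = 1300/1827 in ≈ 0.712 in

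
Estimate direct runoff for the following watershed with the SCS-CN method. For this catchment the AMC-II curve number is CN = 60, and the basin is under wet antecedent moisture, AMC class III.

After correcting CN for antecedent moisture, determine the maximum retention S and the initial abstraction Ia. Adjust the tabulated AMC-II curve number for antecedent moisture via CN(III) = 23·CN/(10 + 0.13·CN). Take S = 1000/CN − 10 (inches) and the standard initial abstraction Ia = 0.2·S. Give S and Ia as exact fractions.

Wet (AMC III): CN(III) = 23·60/(10 + 0.13·60) = 1380/(89/5) = 6900/89 ≈ 77.528
S = 1000/(6900/89) − 10 = 200/69 in ≈ 2.899 in
Ia = 0.2S: 0.2·2.899 = 0.580 in (exactly 40/69)

S = 200/69 in ≈ 2.899 in; Ia = 40/69 in ≈ 0.580 in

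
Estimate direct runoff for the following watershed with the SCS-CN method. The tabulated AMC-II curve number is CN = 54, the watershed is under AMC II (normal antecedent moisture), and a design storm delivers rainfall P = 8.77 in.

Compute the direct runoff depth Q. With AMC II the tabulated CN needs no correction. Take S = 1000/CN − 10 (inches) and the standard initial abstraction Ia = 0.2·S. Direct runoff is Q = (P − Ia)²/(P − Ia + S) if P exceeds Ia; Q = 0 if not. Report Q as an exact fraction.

CN(II) = 54; AMC II needs no correction.
S = 1000/54 − 10 = 230/27 in ≈ 8.519 in
Ia = 0.2S: 0.2·8.519 = 1.704 in (exactly 46/27)
Excess rainfall: 8.770 − 1.704 = 7.066 in; P > Ia so Q > 0
Q: (19079/2700)² ÷ (42079/2700) = 364008241/113613300 in (≈ 3.204 in)

Q = 364008241/113613300 in ≈ 3.204 in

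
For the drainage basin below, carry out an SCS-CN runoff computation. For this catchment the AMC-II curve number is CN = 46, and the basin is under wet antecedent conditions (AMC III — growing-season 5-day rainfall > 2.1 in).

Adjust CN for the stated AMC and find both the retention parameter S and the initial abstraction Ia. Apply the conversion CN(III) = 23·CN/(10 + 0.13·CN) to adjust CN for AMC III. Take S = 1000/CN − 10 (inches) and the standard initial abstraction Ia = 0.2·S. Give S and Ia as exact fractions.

S = 2700/529 in ≈ 5.104 in; Ia = 540/529 in ≈ 1.021 in

CN(III) from CN(II)=46: (23·46)/(10 + 0.13·46) = 52900/799 ≈ 66.208
S = 1000/(52900/799) − 10 = 2700/529 in ≈ 5.104 in
Ia = 0.2·(2700/529) = 540/529 in ≈ 1.021 in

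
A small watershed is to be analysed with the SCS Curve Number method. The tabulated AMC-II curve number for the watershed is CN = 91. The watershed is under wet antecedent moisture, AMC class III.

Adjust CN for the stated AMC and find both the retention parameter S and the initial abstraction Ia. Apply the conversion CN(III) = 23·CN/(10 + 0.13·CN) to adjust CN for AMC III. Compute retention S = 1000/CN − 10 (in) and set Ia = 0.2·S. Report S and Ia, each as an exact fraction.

CN(III) from CN(II)=91: (23·91)/(10 + 0.13·91) = 209300/2183 ≈ 95.877
Max retention: S = 1000/(209300/2183) − 10 = 900/2093 in (≈ 0.430 in)
Initial abstraction Ia = S/5 = (900/2093)/5 = 180/2093 ≈ 0.086 in

S = 900/2093 in ≈ 0.430 in; Ia = 180/2093 in ≈ 0.086 in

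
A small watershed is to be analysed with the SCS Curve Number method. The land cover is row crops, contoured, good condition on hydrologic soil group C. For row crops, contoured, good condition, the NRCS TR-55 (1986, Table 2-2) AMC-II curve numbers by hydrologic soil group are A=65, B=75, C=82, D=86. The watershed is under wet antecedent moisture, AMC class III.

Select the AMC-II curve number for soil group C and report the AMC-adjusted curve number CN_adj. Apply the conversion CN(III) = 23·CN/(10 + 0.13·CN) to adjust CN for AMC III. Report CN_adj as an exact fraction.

NRCS table: row crops, contoured, good condition, soil group C → CN(II) = 82
Wet (AMC III): CN(III) = 23·82/(10 + 0.13·82) = 1886/(1033/50) = 94300/1033 ≈ 91.288

CN_adj = 94300/1033 ≈ 91.288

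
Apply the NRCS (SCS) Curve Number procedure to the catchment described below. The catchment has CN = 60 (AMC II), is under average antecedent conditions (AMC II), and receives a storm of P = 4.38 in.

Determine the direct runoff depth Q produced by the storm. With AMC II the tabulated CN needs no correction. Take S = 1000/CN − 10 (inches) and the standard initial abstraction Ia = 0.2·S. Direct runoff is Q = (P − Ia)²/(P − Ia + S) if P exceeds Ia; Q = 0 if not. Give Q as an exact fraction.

Average conditions: CN = 60 (no AMC adjustment).
Max retention: S = 1000/60 − 10 = 20/3 in (≈ 6.667 in)
Initial abstraction Ia = S/5 = (20/3)/5 = 4/3 ≈ 1.333 in
Excess rainfall: 4.380 − 1.333 = 3.047 in; P > Ia so Q > 0
Q = (457/150)²/((457/150) + 20/3) = (208849/22500)/(1457/150) = 208849/218550 in ≈ 0.956 in

Q = 208849/218550 in ≈ 0.956 in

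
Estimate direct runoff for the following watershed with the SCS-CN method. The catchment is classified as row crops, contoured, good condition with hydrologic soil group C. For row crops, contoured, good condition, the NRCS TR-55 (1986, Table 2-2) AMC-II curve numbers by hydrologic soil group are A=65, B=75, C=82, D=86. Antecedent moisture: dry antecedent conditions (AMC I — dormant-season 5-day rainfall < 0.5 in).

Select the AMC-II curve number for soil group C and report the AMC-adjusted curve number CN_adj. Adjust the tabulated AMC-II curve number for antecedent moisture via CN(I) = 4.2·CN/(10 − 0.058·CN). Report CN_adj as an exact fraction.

NRCS table: row crops, contoured, good condition, soil group C → CN(II) = 82
Dry (AMC I): CN(I) = 4.2·82/(10 − 0.058·82) = (1722/5)/(1311/250) = 28700/437 ≈ 65.675

CN_adj = 28700/437 ≈ 65.675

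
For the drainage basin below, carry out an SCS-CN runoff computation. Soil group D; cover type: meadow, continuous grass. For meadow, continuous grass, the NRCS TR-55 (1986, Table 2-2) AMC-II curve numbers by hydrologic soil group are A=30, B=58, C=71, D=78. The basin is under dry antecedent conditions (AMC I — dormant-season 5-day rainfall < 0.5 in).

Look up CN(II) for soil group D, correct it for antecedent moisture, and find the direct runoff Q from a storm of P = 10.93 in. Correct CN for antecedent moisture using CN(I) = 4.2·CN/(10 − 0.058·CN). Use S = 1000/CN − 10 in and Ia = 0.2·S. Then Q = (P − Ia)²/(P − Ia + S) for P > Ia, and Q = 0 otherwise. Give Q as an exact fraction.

Q = 616487217889/109350177300 in ≈ 5.638 in

NRCS table: meadow, continuous grass, soil group D → CN(II) = 78
CN(I) from CN(II)=78: (4.2·78)/(10 − 0.058·78) = 81900/1369 ≈ 59.825
S = 1000/(81900/1369) − 10 = 5500/819 in ≈ 6.716 in
Initial abstraction Ia = S/5 = (5500/819)/5 = 1100/819 ≈ 1.343 in
Excess rainfall: 10.930 − 1.343 = 9.587 in; P > Ia so Q > 0
Q = (785167/81900)²/((785167/81900) + 5500/819) = (616487217889/6707610000)/(1335167/81900) = 616487217889/109350177300 in ≈ 5.638 in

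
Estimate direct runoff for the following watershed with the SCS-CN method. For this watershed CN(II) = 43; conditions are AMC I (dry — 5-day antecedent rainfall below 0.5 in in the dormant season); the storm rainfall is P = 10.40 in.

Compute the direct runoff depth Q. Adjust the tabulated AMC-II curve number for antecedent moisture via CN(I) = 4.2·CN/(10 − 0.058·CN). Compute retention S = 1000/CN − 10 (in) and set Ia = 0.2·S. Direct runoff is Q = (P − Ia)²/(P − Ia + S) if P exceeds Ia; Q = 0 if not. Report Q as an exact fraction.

Q = 9461776/20186565 in ≈ 0.469 in

CN(I) from CN(II)=43: (4.2·43)/(10 − 0.058·43) = 30100/1251 ≈ 24.061
Retention S: 1000/CN − 10 with CN=24.061 → S = 9500/301 ≈ 31.561 in
Initial abstraction Ia = S/5 = (9500/301)/5 = 1900/301 ≈ 6.312 in
Since P=10.400 > Ia=6.312: effective rainfall P−Ia = 6152/1505 in
Q: (6152/1505)² ÷ (53652/1505) = 9461776/20186565 in (≈ 0.469 in)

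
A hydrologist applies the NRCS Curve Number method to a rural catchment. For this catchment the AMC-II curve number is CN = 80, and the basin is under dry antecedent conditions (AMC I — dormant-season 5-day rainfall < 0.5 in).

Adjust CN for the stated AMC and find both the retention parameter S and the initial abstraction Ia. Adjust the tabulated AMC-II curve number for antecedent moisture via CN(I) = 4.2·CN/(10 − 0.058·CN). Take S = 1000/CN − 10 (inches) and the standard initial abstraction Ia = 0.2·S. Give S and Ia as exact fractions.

S = 125/21 in ≈ 5.952 in; Ia = 25/21 in ≈ 1.190 in

CN(I) from CN(II)=80: (4.2·80)/(10 − 0.058·80) = 4200/67 ≈ 62.687
S = 1000/(4200/67) − 10 = 125/21 in ≈ 5.952 in
Ia = 0.2·(125/21) = 25/21 in ≈ 1.190 in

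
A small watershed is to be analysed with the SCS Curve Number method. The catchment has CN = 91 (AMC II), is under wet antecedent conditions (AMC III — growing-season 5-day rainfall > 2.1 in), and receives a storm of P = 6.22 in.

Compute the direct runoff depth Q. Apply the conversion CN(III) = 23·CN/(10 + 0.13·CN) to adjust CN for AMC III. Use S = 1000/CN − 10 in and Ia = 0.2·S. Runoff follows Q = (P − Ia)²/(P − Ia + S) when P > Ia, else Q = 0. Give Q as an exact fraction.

Adjust CN=91 to AMC III: 23·91/(10 + 0.13·91) → 2093 ÷ (2183/100) = 209300/2183 ≈ 95.877
Max retention: S = 1000/(209300/2183) − 10 = 900/2093 in (≈ 0.430 in)
Ia = 0.2·(900/2093) = 180/2093 in ≈ 0.086 in
Excess rainfall: 6.220 − 0.086 = 6.134 in; P > Ia so Q > 0
Runoff Q = (P−Ia)²/(P−Ia+S) = (6.134)²/(6.134+0.430) = 412065137929/71886491950 ≈ 5.732 in

Q = 412065137929/71886491950 in ≈ 5.732 in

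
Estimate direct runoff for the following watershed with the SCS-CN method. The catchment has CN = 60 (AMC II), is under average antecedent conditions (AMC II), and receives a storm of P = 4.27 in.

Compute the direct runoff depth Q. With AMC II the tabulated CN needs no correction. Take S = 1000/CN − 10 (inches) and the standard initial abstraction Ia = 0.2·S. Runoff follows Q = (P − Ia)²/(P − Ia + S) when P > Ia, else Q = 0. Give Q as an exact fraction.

Q = 776161/864300 in ≈ 0.898 in

CN(II) = 60; AMC II needs no correction.
Max retention: S = 1000/60 − 10 = 20/3 in (≈ 6.667 in)
Ia = 0.2·(20/3) = 4/3 in ≈ 1.333 in
P − Ia = 4.270 − 1.333 = 881/300 ≈ 2.937 in (> 0, runoff occurs)
Q: (881/300)² ÷ (2881/300) = 776161/864300 in (≈ 0.898 in)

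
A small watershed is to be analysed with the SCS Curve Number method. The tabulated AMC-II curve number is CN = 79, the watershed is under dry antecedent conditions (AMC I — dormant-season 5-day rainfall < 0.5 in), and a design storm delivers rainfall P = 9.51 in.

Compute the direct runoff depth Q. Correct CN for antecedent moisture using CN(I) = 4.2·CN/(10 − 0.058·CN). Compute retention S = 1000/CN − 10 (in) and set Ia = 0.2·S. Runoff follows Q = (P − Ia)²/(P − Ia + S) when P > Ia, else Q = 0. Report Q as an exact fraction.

Q = 4241786641/909519100 in ≈ 4.664 in

CN(I) from CN(II)=79: (4.2·79)/(10 − 0.058·79) = 7900/129 ≈ 61.240
Max retention: S = 1000/(7900/129) − 10 = 500/79 in (≈ 6.329 in)
Ia = 0.2S: 0.2·6.329 = 1.266 in (exactly 100/79)
Excess rainfall: 9.510 − 1.266 = 8.244 in; P > Ia so Q > 0
Q: (65129/7900)² ÷ (115129/7900) = 4241786641/909519100 in (≈ 4.664 in)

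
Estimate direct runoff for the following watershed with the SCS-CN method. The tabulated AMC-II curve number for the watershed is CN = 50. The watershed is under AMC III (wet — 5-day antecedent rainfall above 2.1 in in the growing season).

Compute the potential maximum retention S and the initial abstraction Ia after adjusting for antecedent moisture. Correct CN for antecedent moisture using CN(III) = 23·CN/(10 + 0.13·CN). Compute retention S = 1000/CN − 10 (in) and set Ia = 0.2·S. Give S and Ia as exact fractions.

S = 100/23 in ≈ 4.348 in; Ia = 20/23 in ≈ 0.870 in

CN(III) from CN(II)=50: (23·50)/(10 + 0.13·50) = 2300/33 ≈ 69.697
S = 1000/(2300/33) − 10 = 100/23 in ≈ 4.348 in
Initial abstraction Ia = S/5 = (100/23)/5 = 20/23 ≈ 0.870 in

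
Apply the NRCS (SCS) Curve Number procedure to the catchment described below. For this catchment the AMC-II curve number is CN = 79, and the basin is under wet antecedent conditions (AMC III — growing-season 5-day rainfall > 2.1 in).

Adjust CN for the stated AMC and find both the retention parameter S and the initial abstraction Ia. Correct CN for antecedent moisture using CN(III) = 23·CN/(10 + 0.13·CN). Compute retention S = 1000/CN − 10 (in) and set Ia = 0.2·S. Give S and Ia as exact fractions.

Wet (AMC III): CN(III) = 23·79/(10 + 0.13·79) = 1817/(2027/100) = 181700/2027 ≈ 89.640
Retention S: 1000/CN − 10 with CN=89.640 → S = 2100/1817 ≈ 1.156 in
Ia = 0.2S: 0.2·1.156 = 0.231 in (exactly 420/1817)

S = 2100/1817 in ≈ 1.156 in; Ia = 420/1817 in ≈ 0.231 in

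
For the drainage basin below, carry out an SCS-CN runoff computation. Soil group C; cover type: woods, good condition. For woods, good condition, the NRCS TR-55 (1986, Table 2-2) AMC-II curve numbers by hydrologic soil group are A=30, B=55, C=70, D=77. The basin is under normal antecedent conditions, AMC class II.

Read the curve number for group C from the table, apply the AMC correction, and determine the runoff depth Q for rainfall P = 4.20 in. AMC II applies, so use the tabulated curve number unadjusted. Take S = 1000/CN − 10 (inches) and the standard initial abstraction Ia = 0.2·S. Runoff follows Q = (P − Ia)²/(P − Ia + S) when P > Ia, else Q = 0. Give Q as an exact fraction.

Q = 4563/3115 in ≈ 1.465 in

NRCS table: woods, good condition, soil group C → CN(II) = 70
AMC II — tabulated CN = 70 applies directly.
S = 1000/70 − 10 = 30/7 in ≈ 4.286 in
Ia = 0.2·(30/7) = 6/7 in ≈ 0.857 in
Excess rainfall: 4.200 − 0.857 = 3.343 in; P > Ia so Q > 0
Q: (117/35)² ÷ (267/35) = 4563/3115 in (≈ 1.465 in)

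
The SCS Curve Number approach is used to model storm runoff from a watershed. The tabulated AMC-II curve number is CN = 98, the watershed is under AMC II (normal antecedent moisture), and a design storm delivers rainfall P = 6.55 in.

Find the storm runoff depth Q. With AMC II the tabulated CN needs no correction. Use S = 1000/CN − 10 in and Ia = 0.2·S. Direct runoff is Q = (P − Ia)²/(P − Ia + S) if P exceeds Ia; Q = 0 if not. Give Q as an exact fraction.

Average conditions: CN = 98 (no AMC adjustment).
S = 1000/98 − 10 = 10/49 in ≈ 0.204 in
Initial abstraction Ia = S/5 = (10/49)/5 = 2/49 ≈ 0.041 in
P − Ia = 6.550 − 0.041 = 6379/980 ≈ 6.509 in (> 0, runoff occurs)
Q = (6379/980)²/((6379/980) + 10/49) = (40691641/960400)/(6579/980) = 40691641/6447420 in ≈ 6.311 in

Q = 40691641/6447420 in ≈ 6.311 in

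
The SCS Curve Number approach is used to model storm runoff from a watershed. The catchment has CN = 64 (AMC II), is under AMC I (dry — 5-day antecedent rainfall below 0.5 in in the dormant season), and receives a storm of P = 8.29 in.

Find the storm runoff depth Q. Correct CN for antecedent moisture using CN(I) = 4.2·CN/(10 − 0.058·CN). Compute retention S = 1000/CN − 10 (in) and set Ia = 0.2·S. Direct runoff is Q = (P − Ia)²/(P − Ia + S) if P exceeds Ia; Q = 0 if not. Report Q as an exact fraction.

Adjust CN=64 to AMC I: 4.2·64/(10 − 0.058·64) → (1344/5) ÷ (786/125) = 5600/131 ≈ 42.748
Max retention: S = 1000/(5600/131) − 10 = 375/28 in (≈ 13.393 in)
Ia = 0.2·(375/28) = 75/28 in ≈ 2.679 in
P − Ia = 8.290 − 2.679 = 982/175 ≈ 5.611 in (> 0, runoff occurs)
Q: (982/175)² ÷ (13303/700) = 3857296/2328025 in (≈ 1.657 in)

Q = 3857296/2328025 in ≈ 1.657 in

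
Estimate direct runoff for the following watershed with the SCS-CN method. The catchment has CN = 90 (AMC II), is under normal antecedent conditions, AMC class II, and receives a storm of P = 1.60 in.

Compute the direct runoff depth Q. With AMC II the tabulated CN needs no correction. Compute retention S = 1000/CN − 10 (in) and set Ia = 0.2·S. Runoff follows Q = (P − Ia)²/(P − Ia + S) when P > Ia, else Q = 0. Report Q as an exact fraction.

Q = 961/1260 in ≈ 0.763 in

Average conditions: CN = 90 (no AMC adjustment).
S = 1000/90 − 10 = 10/9 in ≈ 1.111 in
Initial abstraction Ia = S/5 = (10/9)/5 = 2/9 ≈ 0.222 in
Since P=1.600 > Ia=0.222: effective rainfall P−Ia = 62/45 in
Q: (62/45)² ÷ (112/45) = 961/1260 in (≈ 0.763 in)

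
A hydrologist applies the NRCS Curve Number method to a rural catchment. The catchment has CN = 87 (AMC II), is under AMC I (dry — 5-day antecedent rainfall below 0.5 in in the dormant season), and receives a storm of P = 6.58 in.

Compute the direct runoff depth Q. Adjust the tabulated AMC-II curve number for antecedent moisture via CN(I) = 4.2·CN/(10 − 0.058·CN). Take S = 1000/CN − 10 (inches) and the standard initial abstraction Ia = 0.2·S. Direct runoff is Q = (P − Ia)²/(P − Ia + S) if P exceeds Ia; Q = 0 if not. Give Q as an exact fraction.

Q = 287384982889/78659932050 in ≈ 3.654 in

Dry (AMC I): CN(I) = 4.2·87/(10 − 0.058·87) = (1827/5)/(2477/500) = 182700/2477 ≈ 73.759
Retention S: 1000/CN − 10 with CN=73.759 → S = 6500/1827 ≈ 3.558 in
Ia = 0.2S: 0.2·3.558 = 0.712 in (exactly 1300/1827)
Excess rainfall: 6.580 − 0.712 = 5.868 in; P > Ia so Q > 0
Q: (536083/91350)² ÷ (861083/91350) = 287384982889/78659932050 in (≈ 3.654 in)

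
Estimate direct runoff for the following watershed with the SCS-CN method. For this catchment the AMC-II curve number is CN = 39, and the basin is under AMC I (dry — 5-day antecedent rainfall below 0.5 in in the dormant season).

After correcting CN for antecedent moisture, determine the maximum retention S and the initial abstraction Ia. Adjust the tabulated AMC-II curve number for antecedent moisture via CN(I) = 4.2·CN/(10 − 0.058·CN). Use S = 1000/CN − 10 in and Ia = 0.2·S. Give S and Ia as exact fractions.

CN(I) from CN(II)=39: (4.2·39)/(10 − 0.058·39) = 81900/3869 ≈ 21.168
Max retention: S = 1000/(81900/3869) − 10 = 30500/819 in (≈ 37.241 in)
Initial abstraction Ia = S/5 = (30500/819)/5 = 6100/819 ≈ 7.448 in

S = 30500/819 in ≈ 37.241 in; Ia = 6100/819 in ≈ 7.448 in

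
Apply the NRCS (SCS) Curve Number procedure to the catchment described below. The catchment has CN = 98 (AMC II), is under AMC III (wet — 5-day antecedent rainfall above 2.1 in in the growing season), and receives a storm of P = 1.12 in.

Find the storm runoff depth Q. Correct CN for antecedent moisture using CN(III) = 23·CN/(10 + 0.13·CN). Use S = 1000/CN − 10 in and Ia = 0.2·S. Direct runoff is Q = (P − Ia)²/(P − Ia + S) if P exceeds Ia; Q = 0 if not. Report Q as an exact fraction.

CN(III) from CN(II)=98: (23·98)/(10 + 0.13·98) = 112700/1137 ≈ 99.120
Retention S: 1000/CN − 10 with CN=99.120 → S = 100/1127 ≈ 0.089 in
Ia = 0.2·(100/1127) = 20/1127 in ≈ 0.018 in
P − Ia = 1.120 − 0.018 = 31056/28175 ≈ 1.102 in (> 0, runoff occurs)
Runoff Q = (P−Ia)²/(P−Ia+S) = (1.102)²/(1.102+0.089) = 241118784/236360075 ≈ 1.020 in

Q = 241118784/236360075 in ≈ 1.020 in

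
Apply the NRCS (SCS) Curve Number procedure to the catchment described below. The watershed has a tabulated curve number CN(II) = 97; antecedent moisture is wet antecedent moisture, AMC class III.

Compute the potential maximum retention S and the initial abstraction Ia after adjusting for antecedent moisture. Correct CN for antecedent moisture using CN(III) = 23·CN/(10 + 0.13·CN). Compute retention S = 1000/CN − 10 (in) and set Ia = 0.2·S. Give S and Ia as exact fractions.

S = 300/2231 in ≈ 0.134 in; Ia = 60/2231 in ≈ 0.027 in

CN(III) from CN(II)=97: (23·97)/(10 + 0.13·97) = 223100/2261 ≈ 98.673
S = 1000/(223100/2261) − 10 = 300/2231 in ≈ 0.134 in
Initial abstraction Ia = S/5 = (300/2231)/5 = 60/2231 ≈ 0.027 in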